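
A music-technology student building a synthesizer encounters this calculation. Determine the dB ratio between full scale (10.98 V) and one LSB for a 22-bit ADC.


Dynamic range from full-scale to LSB:
V_min = V_max / 2^bits = 10.98 / 2^22
DR = 20 * log10(V_max / V_min)
   = 20 * log10(2^22)
   = 20 * 22 * log10(2)
   = 132.45 dB

132.45 dB


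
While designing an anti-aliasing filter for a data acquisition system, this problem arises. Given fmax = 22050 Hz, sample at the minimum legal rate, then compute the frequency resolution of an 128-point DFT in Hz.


Step 1 — Nyquist sampling rate:
fs = 2 * fmax = 2 * 22050 = 44100 Hz

Step 2 — DFT bin spacing:
df = fs / N = 44100 / 128 = 344.5312 Hz

344.5312 Hz


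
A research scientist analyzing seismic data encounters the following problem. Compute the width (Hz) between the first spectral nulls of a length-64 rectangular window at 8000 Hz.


Main lobe width for a rectangular window:
Width = 2 * fs / N
      = 2 * 8000 / 64
      = 16000 / 64
      = 250.0 Hz

250.0 Hz


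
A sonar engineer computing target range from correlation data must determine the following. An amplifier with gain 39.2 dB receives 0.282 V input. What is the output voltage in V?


Output voltage from dB gain:
V_out = V_in * 10^(gain_dB / 20)
      = 0.282 * 10^(39.2 / 20)
      = 0.282 * 91.201084
      = 25.7187 V

25.7187 V


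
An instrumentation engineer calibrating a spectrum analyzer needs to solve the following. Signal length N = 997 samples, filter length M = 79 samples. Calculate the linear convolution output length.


Linear convolution output length:
L = N + M - 1
  = 997 + 79 - 1
  = 1075 samples

1075


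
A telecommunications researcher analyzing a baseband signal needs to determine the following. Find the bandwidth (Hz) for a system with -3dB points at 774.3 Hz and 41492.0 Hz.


Bandwidth is the difference of -3dB frequencies:
BW = f_high - f_low
   = 41492.0 - 774.3
   = 40717.7 Hz

40717.7 Hz


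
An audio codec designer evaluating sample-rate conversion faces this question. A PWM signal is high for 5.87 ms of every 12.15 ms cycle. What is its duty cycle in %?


Duty cycle as a percentage:
DC = (t_on / T) * 100
   = (5.87 / 12.15) * 100
   = 0.483128 * 100
   = 48.31 %

48.31 %


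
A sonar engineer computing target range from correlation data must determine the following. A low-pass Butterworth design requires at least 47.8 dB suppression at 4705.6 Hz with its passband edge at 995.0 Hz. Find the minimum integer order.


Butterworth filter order formula:
n = log10(10^(A/10) - 1) / (2 * log10(f_stop/f_pass))
10^(47.8/10) - 1 = 60254.9586
f_stop/f_pass = 4705.6 / 995.0 = 4.7292
n = 3.5418 -> ceil = 4

4


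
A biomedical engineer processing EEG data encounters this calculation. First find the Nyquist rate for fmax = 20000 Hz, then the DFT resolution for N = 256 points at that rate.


Step 1 — Nyquist sampling rate:
fs = 2 * fmax = 2 * 20000 = 40000 Hz

Step 2 — DFT bin spacing:
df = fs / N = 40000 / 256 = 156.25 Hz

156.25 Hz


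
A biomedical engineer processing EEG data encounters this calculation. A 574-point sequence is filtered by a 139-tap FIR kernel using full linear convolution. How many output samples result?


Linear convolution output length:
L = N + M - 1
  = 574 + 139 - 1
  = 712 samples

712


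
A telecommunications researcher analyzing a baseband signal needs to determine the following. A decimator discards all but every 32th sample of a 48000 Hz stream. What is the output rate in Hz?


Decimation reduces the sample rate:
fs_out = fs_in / M
       = 48000 / 32
       = 1500.0 Hz

1500.0 Hz


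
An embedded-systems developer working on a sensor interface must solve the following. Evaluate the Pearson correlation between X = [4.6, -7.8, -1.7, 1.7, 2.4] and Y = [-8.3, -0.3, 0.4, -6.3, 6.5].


Pearson correlation coefficient (population):
r = cov(X,Y) / (std(X) * std(Y))
Mean X = -0.16, Mean Y = -1.6
Cov(X,Y) = -6.582
Std(X) = 4.322314, Std(Y) = 5.258897
r = -0.2896

-0.2896


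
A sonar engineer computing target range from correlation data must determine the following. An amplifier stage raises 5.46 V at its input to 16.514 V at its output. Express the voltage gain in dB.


Voltage gain in dB:
G = 20 * log10(Vout / Vin)
  = 20 * log10(16.514 / 5.46)
  = 20 * log10(3.024542)
  = 20 * 0.48066
  = 9.61 dB

9.61 dB


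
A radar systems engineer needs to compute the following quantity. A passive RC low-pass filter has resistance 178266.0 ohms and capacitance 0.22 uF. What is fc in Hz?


Cutoff frequency of a first-order RC filter:
fc = 1 / (2 * pi * R * C)
C = 0.22 uF = 2.2e-07 F
fc = 1 / (2 * pi * 178266.0 * 2.2e-07)
   = 1 / 0.24641722863333
   = 4.058158 Hz

4.058158 Hz


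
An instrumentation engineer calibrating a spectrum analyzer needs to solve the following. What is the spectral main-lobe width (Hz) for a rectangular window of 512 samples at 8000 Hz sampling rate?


Main lobe width for a rectangular window:
Width = 2 * fs / N
      = 2 * 8000 / 512
      = 16000 / 512
      = 31.25 Hz

31.25 Hz


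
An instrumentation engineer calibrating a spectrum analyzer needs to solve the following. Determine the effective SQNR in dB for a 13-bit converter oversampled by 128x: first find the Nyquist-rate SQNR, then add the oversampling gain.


Step 1 — baseline SQNR at Nyquist:
SQNR_base = 6.02*N + 1.76
          = 6.02*13 + 1.76
          = 80.02 dB

Step 2 — oversampling processing gain:
G = 10*log10(OSR) = 10*log10(128) = 21.07 dB

Step 3 — total:
SQNR_total = 80.02 + 21.07 = 101.09 dB

Base SQNR = 80.02 dB; oversampled SQNR = 101.09 dB


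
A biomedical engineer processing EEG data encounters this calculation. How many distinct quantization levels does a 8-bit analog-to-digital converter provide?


Number of quantization levels = 2^N
= 2^8
= 256

256


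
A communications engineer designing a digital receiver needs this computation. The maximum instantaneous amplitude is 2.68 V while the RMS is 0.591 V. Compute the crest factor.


Crest factor is the ratio of peak to RMS:
CF = V_peak / V_rms
   = 2.68 / 0.591
   = 4.5347

4.5347


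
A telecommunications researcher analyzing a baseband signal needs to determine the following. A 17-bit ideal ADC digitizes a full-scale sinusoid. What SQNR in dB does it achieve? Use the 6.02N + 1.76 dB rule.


Theoretical SNR for a full-scale sinusoid:
SNR = 6.02 * N + 1.76
    = 6.02 * 17 + 1.76
    = 102.34 + 1.76
    = 104.1 dB

104.1 dB


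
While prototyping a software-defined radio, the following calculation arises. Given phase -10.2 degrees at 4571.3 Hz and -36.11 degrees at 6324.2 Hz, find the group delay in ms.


Group delay from phase difference:
tau = -d(phi)/d(omega)
d(phi) = -25.91 deg = -0.452215 rad
d(omega) = 2*pi*(6324.2 - 4571.3) = 11013.7955 rad/s
tau = -(-0.452215) / 11013.7955
    = 0.0411 ms

0.0411 ms


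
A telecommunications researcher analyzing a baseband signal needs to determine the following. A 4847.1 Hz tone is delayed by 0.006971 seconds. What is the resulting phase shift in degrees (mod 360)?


Phase shift from frequency and time delay:
phi = 360 * f * t_delay
    = 360 * 4847.1 * 0.006971
    = 12164.09 degrees
    mod 360 = 284.09 degrees

284.09 degrees


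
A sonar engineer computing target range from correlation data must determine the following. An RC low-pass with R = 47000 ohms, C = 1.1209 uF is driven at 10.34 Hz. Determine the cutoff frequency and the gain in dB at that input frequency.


Step 1 — cutoff frequency:
fc = 1 / (2*pi*R*C)
C = 1.1209 uF = 1.1209e-06 F
fc = 1 / (2*pi*47000*1.1209e-06)
   = 3.02103 Hz

Step 2 — magnitude at f = 10.34 Hz:
|H(f)| = 1 / sqrt(1 + (f/fc)^2)
f/fc = 10.34 / 3.02103 = 3.422674
|H| = 1 / sqrt(1 + 11.714697) = 0.2804445
|H|_dB = 20*log10(0.2804445) = -11.04 dB

fc = 3.02103 Hz; |H(10.34 Hz)| = -11.04 dB


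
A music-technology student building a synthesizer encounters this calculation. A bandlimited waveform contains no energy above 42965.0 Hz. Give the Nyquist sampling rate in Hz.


The Nyquist rate is twice the maximum frequency component.
fs_min = 2 * fmax
      = 2 * 42965.0
      = 85930.0 Hz

85930.0


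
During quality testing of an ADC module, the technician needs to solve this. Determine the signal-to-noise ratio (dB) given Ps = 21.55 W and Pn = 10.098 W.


SNR in decibels:
SNR = 10 * log10(Ps / Pn)
    = 10 * log10(21.55 / 10.098)
    = 10 * log10(2.1341)
    = 10 * 0.3292
    = 3.29 dB

3.29 dB


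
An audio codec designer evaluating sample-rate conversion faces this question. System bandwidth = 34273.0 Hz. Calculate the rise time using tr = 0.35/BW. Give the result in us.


Rise time from bandwidth relationship:
tr = 0.35 / BW
   = 0.35 / 34273.0
   = 1.021212033e-05 s
   = 10.2121 us

10.2121 us


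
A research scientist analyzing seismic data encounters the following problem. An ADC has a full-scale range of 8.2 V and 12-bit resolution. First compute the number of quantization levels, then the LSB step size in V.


Step 1 — number of quantization levels:
L = 2^N = 2^12 = 4096

Step 2 — LSB step size:
delta = Vfs / L
      = 8.2 / 4096
      = 0.00200195 V

Levels = 4096; step size = 0.00200195 V


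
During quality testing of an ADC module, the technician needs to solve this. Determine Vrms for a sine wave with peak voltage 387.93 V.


RMS voltage for a sinusoidal waveform:
V_rms = V_peak / sqrt(2)
      = 387.93 / 1.414214
      = 274.308 V

274.308 V


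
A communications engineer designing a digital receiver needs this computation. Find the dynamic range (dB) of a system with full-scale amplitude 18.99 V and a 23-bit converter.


Dynamic range from full-scale to LSB:
V_min = V_max / 2^bits = 18.99 / 2^23
DR = 20 * log10(V_max / V_min)
   = 20 * log10(2^23)
   = 20 * 23 * log10(2)
   = 138.47 dB

138.47 dB


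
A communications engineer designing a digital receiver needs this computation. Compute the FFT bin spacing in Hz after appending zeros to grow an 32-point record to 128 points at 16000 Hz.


Frequency resolution after zero-padding:
N_padded = 32 * 4 = 128
df = fs / N_padded
   = 16000 / 128
   = 125.0 Hz

125.0 Hz


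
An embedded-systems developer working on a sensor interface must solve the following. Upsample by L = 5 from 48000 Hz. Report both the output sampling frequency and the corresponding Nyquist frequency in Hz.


Step 1 — output sample rate after interpolation by L:
fs_out = L * fs_in = 5 * 48000 = 240000 Hz

Step 2 — Nyquist frequency of the output stream:
f_Nyq = fs_out / 2 = 240000 / 2 = 120000.0 Hz

fs_out = 240000 Hz; f_Nyquist = 120000.0 Hz


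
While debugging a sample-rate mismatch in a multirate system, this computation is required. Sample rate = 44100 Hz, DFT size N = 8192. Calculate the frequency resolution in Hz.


DFT frequency resolution:
df = fs / N
   = 44100 / 8192
   = 5.3833 Hz

5.3833 Hz


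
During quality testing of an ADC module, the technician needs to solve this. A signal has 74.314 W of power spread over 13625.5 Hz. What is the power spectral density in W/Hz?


Power spectral density:
PSD = P / BW
    = 74.314 / 13625.5
    = 0.00545404 W/Hz

0.00545404 W/Hz


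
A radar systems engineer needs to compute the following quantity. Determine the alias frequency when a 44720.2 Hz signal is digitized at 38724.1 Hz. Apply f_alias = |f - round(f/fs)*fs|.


Compute the nearest integer multiple of fs to the signal:
n = round(44720.2 / 38724.1) = 1
f_alias = |44720.2 - 1 * 38724.1|
        = |44720.2 - 38724.1|
        = 5996.1 Hz

5996.1


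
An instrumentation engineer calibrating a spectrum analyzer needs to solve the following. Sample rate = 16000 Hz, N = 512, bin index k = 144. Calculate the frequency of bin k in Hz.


Frequency of DFT bin k:
f_k = k * fs / N
    = 144 * 16000 / 512
    = 2304000 / 512
    = 4500.0 Hz

4500.0 Hz


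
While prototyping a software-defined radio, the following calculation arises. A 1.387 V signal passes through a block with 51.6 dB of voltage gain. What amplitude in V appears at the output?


Output voltage from dB gain:
V_out = V_in * 10^(gain_dB / 20)
      = 1.387 * 10^(51.6 / 20)
      = 1.387 * 380.189396
      = 527.3227 V

527.3227 V


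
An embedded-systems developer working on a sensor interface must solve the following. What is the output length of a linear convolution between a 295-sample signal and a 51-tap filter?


Linear convolution output length:
L = N + M - 1
  = 295 + 51 - 1
  = 345 samples

345


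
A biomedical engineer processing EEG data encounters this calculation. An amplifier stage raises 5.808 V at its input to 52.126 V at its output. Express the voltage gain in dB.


Voltage gain in dB:
G = 20 * log10(Vout / Vin)
  = 20 * log10(52.126 / 5.808)
  = 20 * log10(8.974862)
  = 20 * 0.953028
  = 19.06 dB

19.06 dB


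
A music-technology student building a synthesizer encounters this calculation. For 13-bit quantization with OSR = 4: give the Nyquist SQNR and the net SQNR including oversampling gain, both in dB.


Step 1 — baseline SQNR at Nyquist:
SQNR_base = 6.02*N + 1.76
          = 6.02*13 + 1.76
          = 80.02 dB

Step 2 — oversampling processing gain:
G = 10*log10(OSR) = 10*log10(4) = 6.02 dB

Step 3 — total:
SQNR_total = 80.02 + 6.02 = 86.04 dB

Base SQNR = 80.02 dB; oversampled SQNR = 86.04 dB


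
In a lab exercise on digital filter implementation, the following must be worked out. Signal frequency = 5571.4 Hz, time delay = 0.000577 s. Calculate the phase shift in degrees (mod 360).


Phase shift from frequency and time delay:
phi = 360 * f * t_delay
    = 360 * 5571.4 * 0.000577
    = 1157.29 degrees
    mod 360 = 77.29 degrees

77.29 degrees


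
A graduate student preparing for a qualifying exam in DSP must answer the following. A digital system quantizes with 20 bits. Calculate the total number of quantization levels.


Number of quantization levels = 2^N
= 2^20
= 1048576

1048576


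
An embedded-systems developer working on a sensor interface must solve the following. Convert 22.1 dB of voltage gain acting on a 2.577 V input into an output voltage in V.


Output voltage from dB gain:
V_out = V_in * 10^(gain_dB / 20)
      = 2.577 * 10^(22.1 / 20)
      = 2.577 * 12.735031
      = 32.8182 V

32.8182 V


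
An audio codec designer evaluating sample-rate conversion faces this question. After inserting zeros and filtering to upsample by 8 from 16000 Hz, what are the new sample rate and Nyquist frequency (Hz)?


Step 1 — output sample rate after interpolation by L:
fs_out = L * fs_in = 8 * 16000 = 128000 Hz

Step 2 — Nyquist frequency of the output stream:
f_Nyq = fs_out / 2 = 128000 / 2 = 64000.0 Hz

fs_out = 128000 Hz; f_Nyquist = 64000.0 Hz


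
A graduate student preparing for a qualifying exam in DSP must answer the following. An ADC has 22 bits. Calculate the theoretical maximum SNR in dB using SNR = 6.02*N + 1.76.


Theoretical SNR for a full-scale sinusoid:
SNR = 6.02 * N + 1.76
    = 6.02 * 22 + 1.76
    = 132.44 + 1.76
    = 134.2 dB

134.2 dB


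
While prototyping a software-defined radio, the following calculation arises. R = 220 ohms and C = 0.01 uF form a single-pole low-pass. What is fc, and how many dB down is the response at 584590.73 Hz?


Step 1 — cutoff frequency:
fc = 1 / (2*pi*R*C)
C = 0.01 uF = 1e-08 F
fc = 1 / (2*pi*220*1e-08)
   = 72343.156 Hz

Step 2 — magnitude at f = 584590.73 Hz:
|H(f)| = 1 / sqrt(1 + (f/fc)^2)
f/fc = 584590.73 / 72343.156 = 8.080802
|H| = 1 / sqrt(1 + 65.299361) = 0.1228133
|H|_dB = 20*log10(0.1228133) = -18.22 dB

fc = 72343.156 Hz; |H(584590.73 Hz)| = -18.22 dB


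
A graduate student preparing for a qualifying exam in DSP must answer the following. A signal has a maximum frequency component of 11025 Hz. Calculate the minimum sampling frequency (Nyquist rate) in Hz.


The Nyquist rate is twice the maximum frequency component.
fs_min = 2 * fmax
      = 2 * 11025
      = 22050 Hz

22050


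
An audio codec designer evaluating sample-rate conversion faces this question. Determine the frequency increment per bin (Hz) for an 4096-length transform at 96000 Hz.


DFT frequency resolution:
df = fs / N
   = 96000 / 4096
   = 23.4375 Hz

23.4375 Hz


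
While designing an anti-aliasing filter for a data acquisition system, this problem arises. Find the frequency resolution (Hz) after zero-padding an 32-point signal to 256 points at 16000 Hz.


Frequency resolution after zero-padding:
N_padded = 32 * 8 = 256
df = fs / N_padded
   = 16000 / 256
   = 62.5 Hz

62.5 Hz


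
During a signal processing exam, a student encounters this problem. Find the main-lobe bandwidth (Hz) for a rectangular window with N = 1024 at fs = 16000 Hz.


Main lobe width for a rectangular window:
Width = 2 * fs / N
      = 2 * 16000 / 1024
      = 32000 / 1024
      = 31.25 Hz

31.25 Hz


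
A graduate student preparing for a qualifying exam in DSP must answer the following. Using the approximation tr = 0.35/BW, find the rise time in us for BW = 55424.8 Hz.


Rise time from bandwidth relationship:
tr = 0.35 / BW
   = 0.35 / 55424.8
   = 6.314862661e-06 s
   = 6.3149 us

6.3149 us


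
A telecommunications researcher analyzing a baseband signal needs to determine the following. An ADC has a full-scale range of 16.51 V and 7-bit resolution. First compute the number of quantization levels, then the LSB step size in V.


Step 1 — number of quantization levels:
L = 2^N = 2^7 = 128

Step 2 — LSB step size:
delta = Vfs / L
      = 16.51 / 128
      = 0.12898438 V

Levels = 128; step size = 0.12898438 V


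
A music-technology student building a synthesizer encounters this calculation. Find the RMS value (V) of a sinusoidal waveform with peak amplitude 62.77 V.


RMS voltage for a sinusoidal waveform:
V_rms = V_peak / sqrt(2)
      = 62.77 / 1.414214
      = 44.385 V

44.385 V


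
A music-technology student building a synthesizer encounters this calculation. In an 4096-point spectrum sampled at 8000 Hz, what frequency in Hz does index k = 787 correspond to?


Frequency of DFT bin k:
f_k = k * fs / N
    = 787 * 8000 / 4096
    = 6296000 / 4096
    = 1537.109 Hz

1537.109 Hz


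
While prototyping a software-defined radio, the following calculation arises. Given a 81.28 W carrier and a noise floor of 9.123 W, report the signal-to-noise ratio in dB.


SNR in decibels:
SNR = 10 * log10(Ps / Pn)
    = 10 * log10(81.28 / 9.123)
    = 10 * log10(8.9093)
    = 10 * 0.9498
    = 9.5 dB

9.5 dB


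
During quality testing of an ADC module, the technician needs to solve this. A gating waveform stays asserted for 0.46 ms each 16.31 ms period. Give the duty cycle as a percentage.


Duty cycle as a percentage:
DC = (t_on / T) * 100
   = (0.46 / 16.31) * 100
   = 0.028204 * 100
   = 2.82 %

2.82 %


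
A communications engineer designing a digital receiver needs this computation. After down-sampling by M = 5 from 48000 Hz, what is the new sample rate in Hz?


Decimation reduces the sample rate:
fs_out = fs_in / M
       = 48000 / 5
       = 9600.0 Hz

9600.0 Hz


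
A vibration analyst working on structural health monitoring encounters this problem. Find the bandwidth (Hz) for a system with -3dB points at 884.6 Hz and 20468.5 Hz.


Bandwidth is the difference of -3dB frequencies:
BW = f_high - f_low
   = 20468.5 - 884.6
   = 19583.9 Hz

19583.9 Hz


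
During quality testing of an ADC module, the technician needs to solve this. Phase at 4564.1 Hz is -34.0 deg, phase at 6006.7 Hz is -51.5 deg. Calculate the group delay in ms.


Group delay from phase difference:
tau = -d(phi)/d(omega)
d(phi) = -17.5 deg = -0.305433 rad
d(omega) = 2*pi*(6006.7 - 4564.1) = 9064.1231 rad/s
tau = -(-0.305433) / 9064.1231
    = 0.0337 ms

0.0337 ms


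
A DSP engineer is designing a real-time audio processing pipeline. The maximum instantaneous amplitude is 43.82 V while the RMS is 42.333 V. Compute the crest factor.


Crest factor is the ratio of peak to RMS:
CF = V_peak / V_rms
   = 43.82 / 42.333
   = 1.0351

1.0351


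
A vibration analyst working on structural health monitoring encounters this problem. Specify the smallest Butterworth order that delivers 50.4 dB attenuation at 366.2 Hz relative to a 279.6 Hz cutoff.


Butterworth filter order formula:
n = log10(10^(A/10) - 1) / (2 * log10(f_stop/f_pass))
10^(50.4/10) - 1 = 109646.8196
f_stop/f_pass = 366.2 / 279.6 = 1.3097
n = 21.5051 -> ceil = 22

22


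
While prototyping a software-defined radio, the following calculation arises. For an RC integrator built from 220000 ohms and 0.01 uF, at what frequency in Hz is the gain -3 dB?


Cutoff frequency of a first-order RC filter:
fc = 1 / (2 * pi * R * C)
C = 0.01 uF = 1e-08 F
fc = 1 / (2 * pi * 220000 * 1e-08)
   = 1 / 0.013823007675795
   = 72.343156 Hz

72.343156 Hz


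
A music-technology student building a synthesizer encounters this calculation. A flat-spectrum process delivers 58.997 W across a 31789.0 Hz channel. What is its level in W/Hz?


Power spectral density:
PSD = P / BW
    = 58.997 / 31789.0
    = 0.00185589 W/Hz

0.00185589 W/Hz


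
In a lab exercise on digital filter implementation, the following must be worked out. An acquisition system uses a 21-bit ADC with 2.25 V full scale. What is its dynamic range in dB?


Dynamic range from full-scale to LSB:
V_min = V_max / 2^bits = 2.25 / 2^21
DR = 20 * log10(V_max / V_min)
   = 20 * log10(2^21)
   = 20 * 21 * log10(2)
   = 126.43 dB

126.43 dB


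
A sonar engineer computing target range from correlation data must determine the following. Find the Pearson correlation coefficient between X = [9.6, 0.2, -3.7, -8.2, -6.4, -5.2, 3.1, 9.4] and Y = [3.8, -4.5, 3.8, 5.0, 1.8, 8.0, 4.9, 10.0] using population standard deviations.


Pearson correlation coefficient (population):
r = cov(X,Y) / (std(X) * std(Y))
Mean X = -0.15, Mean Y = 4.1
Cov(X,Y) = 5.18875
Std(X) = 6.50884, Std(Y) = 4.045059
r = 0.1971

0.1971


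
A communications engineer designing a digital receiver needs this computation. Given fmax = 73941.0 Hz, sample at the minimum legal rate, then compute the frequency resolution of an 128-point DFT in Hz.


Step 1 — Nyquist sampling rate:
fs = 2 * fmax = 2 * 73941.0 = 147882.0 Hz

Step 2 — DFT bin spacing:
df = fs / N = 147882.0 / 128 = 1155.3281 Hz

1155.3281 Hz


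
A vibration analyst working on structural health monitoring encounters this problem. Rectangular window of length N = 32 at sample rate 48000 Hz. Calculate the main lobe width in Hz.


Main lobe width for a rectangular window:
Width = 2 * fs / N
      = 2 * 48000 / 32
      = 96000 / 32
      = 3000.0 Hz

3000.0 Hz


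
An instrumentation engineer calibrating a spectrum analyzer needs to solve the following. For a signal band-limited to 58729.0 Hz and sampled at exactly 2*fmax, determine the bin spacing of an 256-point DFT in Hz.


Step 1 — Nyquist sampling rate:
fs = 2 * fmax = 2 * 58729.0 = 117458.0 Hz

Step 2 — DFT bin spacing:
df = fs / N = 117458.0 / 256 = 458.8203 Hz

458.8203 Hz


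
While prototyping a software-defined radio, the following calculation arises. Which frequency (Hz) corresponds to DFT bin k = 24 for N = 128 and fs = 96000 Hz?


Frequency of DFT bin k:
f_k = k * fs / N
    = 24 * 96000 / 128
    = 2304000 / 128
    = 18000.0 Hz

18000.0 Hz


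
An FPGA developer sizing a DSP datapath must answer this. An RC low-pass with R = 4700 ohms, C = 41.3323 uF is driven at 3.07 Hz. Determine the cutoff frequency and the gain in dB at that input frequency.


Step 1 — cutoff frequency:
fc = 1 / (2*pi*R*C)
C = 41.3323 uF = 4.13323e-05 F
fc = 1 / (2*pi*4700*4.13323e-05)
   = 0.819281 Hz

Step 2 — magnitude at f = 3.07 Hz:
|H(f)| = 1 / sqrt(1 + (f/fc)^2)
f/fc = 3.07 / 0.819281 = 3.747188
|H| = 1 / sqrt(1 + 14.041418) = 0.2578432
|H|_dB = 20*log10(0.2578432) = -11.77 dB

fc = 0.819281 Hz; |H(3.07 Hz)| = -11.77 dB


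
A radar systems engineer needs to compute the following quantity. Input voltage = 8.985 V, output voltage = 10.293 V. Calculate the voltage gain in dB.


Voltage gain in dB:
G = 20 * log10(Vout / Vin)
  = 20 * log10(10.293 / 8.985)
  = 20 * log10(1.145576)
  = 20 * 0.059024
  = 1.18 dB

1.18 dB


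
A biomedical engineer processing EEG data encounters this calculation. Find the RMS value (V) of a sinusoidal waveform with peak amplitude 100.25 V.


RMS voltage for a sinusoidal waveform:
V_rms = V_peak / sqrt(2)
      = 100.25 / 1.414214
      = 70.887 V

70.887 V


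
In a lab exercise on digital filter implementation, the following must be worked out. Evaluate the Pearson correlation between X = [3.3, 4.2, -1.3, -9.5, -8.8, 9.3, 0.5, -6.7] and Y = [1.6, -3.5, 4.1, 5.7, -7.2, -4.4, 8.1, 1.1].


Pearson correlation coefficient (population):
r = cov(X,Y) / (std(X) * std(Y))
Mean X = -1.125, Mean Y = 0.6875
Cov(X,Y) = -5.449063
Std(X) = 6.318772, Std(Y) = 4.979317
r = -0.1732

-0.1732


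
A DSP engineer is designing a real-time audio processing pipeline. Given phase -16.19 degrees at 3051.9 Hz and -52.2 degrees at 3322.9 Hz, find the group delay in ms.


Group delay from phase difference:
tau = -d(phi)/d(omega)
d(phi) = -36.01 deg = -0.628493 rad
d(omega) = 2*pi*(3322.9 - 3051.9) = 1702.7432 rad/s
tau = -(-0.628493) / 1702.7432
    = 0.3691 ms

0.3691 ms


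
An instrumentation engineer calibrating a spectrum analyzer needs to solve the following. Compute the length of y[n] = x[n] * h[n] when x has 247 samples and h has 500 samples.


Linear convolution output length:
L = N + M - 1
  = 247 + 500 - 1
  = 746 samples

746


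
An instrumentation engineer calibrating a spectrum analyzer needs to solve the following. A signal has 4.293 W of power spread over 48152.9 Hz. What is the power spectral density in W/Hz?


Power spectral density:
PSD = P / BW
    = 4.293 / 48152.9
    = 8.915e-05 W/Hz

8.915e-05 W/Hz


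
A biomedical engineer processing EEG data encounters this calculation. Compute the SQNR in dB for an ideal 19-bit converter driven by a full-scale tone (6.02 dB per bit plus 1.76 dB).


Theoretical SNR for a full-scale sinusoid:
SNR = 6.02 * N + 1.76
    = 6.02 * 19 + 1.76
    = 114.38 + 1.76
    = 116.14 dB

116.14 dB


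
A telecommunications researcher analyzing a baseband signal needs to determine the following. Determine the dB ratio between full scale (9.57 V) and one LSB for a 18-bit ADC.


Dynamic range from full-scale to LSB:
V_min = V_max / 2^bits = 9.57 / 2^18
DR = 20 * log10(V_max / V_min)
   = 20 * log10(2^18)
   = 20 * 18 * log10(2)
   = 108.37 dB

108.37 dB


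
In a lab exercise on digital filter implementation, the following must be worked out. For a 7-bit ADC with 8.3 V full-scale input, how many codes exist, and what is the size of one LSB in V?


Step 1 — number of quantization levels:
L = 2^N = 2^7 = 128

Step 2 — LSB step size:
delta = Vfs / L
      = 8.3 / 128
      = 0.06484375 V

Levels = 128; step size = 0.06484375 V


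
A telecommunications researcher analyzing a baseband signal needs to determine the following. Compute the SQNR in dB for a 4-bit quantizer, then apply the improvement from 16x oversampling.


Step 1 — baseline SQNR at Nyquist:
SQNR_base = 6.02*N + 1.76
          = 6.02*4 + 1.76
          = 25.84 dB

Step 2 — oversampling processing gain:
G = 10*log10(OSR) = 10*log10(16) = 12.04 dB

Step 3 — total:
SQNR_total = 25.84 + 12.04 = 37.88 dB

Base SQNR = 25.84 dB; oversampled SQNR = 37.88 dB


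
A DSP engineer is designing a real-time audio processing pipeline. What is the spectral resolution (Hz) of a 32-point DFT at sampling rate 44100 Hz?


DFT frequency resolution:
df = fs / N
   = 44100 / 32
   = 1378.125 Hz

1378.125 Hz


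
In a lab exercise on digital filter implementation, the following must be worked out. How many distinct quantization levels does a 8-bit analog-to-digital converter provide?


Number of quantization levels = 2^N
= 2^8
= 256

256


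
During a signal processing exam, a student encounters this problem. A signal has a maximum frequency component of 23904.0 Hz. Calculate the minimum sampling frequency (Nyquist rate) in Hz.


The Nyquist rate is twice the maximum frequency component.
fs_min = 2 * fmax
      = 2 * 23904.0
      = 47808.0 Hz

47808.0


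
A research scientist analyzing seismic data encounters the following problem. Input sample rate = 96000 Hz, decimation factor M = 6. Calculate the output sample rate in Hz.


Decimation reduces the sample rate:
fs_out = fs_in / M
       = 96000 / 6
       = 16000.0 Hz

16000.0 Hz


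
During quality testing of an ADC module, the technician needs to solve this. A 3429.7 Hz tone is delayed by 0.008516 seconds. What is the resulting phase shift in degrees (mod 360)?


Phase shift from frequency and time delay:
phi = 360 * f * t_delay
    = 360 * 3429.7 * 0.008516
    = 10514.64 degrees
    mod 360 = 74.64 degrees

74.64 degrees


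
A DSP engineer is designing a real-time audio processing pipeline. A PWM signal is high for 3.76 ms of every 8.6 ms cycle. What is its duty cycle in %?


Duty cycle as a percentage:
DC = (t_on / T) * 100
   = (3.76 / 8.6) * 100
   = 0.437209 * 100
   = 43.72 %

43.72 %


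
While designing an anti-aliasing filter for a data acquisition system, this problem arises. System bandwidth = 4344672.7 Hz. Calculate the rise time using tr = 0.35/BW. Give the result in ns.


Rise time from bandwidth relationship:
tr = 0.35 / BW
   = 0.35 / 4344672.7
   = 8.055842734e-08 s
   = 80.5584 ns

80.5584 ns


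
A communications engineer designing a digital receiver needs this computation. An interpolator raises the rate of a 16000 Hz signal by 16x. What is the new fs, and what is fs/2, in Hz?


Step 1 — output sample rate after interpolation by L:
fs_out = L * fs_in = 16 * 16000 = 256000 Hz

Step 2 — Nyquist frequency of the output stream:
f_Nyq = fs_out / 2 = 256000 / 2 = 128000.0 Hz

fs_out = 256000 Hz; f_Nyquist = 128000.0 Hz


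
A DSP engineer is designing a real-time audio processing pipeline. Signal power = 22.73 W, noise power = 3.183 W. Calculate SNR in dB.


SNR in decibels:
SNR = 10 * log10(Ps / Pn)
    = 10 * log10(22.73 / 3.183)
    = 10 * log10(7.1411)
    = 10 * 0.8538
    = 8.54 dB

8.54 dB


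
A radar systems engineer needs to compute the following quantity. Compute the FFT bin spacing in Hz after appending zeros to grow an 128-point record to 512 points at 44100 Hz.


Frequency resolution after zero-padding:
N_padded = 128 * 4 = 512
df = fs / N_padded
   = 44100 / 512
   = 86.1328 Hz

86.1328 Hz


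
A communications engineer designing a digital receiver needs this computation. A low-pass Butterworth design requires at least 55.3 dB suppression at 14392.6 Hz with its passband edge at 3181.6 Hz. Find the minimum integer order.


Butterworth filter order formula:
n = log10(10^(A/10) - 1) / (2 * log10(f_stop/f_pass))
10^(55.3/10) - 1 = 338843.1561
f_stop/f_pass = 14392.6 / 3181.6 = 4.5237
n = 4.2182 -> ceil = 5

5


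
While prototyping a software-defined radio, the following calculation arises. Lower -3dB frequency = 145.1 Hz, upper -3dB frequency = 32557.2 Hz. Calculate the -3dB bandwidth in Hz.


Bandwidth is the difference of -3dB frequencies:
BW = f_high - f_low
   = 32557.2 - 145.1
   = 32412.1 Hz

32412.1 Hz


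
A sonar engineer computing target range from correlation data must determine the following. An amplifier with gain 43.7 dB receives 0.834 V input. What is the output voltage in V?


Output voltage from dB gain:
V_out = V_in * 10^(gain_dB / 20)
      = 0.834 * 10^(43.7 / 20)
      = 0.834 * 153.108746
      = 127.6927 V

127.6927 V


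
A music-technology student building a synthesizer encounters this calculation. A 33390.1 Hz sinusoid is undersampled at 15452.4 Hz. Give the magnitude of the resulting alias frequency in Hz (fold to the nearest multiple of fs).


Compute the nearest integer multiple of fs to the signal:
n = round(33390.1 / 15452.4) = 2
f_alias = |33390.1 - 2 * 15452.4|
        = |33390.1 - 30904.8|
        = 2485.3 Hz

2485.3


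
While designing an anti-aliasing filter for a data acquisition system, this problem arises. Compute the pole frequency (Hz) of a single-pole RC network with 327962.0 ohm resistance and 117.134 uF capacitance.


Cutoff frequency of a first-order RC filter:
fc = 1 / (2 * pi * R * C)
C = 117.134 uF = 0.000117134 F
fc = 1 / (2 * pi * 327962.0 * 0.000117134)
   = 1 / 241.37171087309
   = 0.004143 Hz

0.004143 Hz


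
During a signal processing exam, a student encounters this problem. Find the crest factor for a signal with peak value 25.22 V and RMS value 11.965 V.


Crest factor is the ratio of peak to RMS:
CF = V_peak / V_rms
   = 25.22 / 11.965
   = 2.1078

2.1078


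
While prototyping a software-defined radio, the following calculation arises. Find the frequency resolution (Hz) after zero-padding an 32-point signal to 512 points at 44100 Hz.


Frequency resolution after zero-padding:
N_padded = 32 * 16 = 512
df = fs / N_padded
   = 44100 / 512
   = 86.1328 Hz

86.1328 Hz


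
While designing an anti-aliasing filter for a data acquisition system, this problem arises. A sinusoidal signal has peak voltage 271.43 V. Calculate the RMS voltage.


RMS voltage for a sinusoidal waveform:
V_rms = V_peak / sqrt(2)
      = 271.43 / 1.414214
      = 191.93 V

191.93 V


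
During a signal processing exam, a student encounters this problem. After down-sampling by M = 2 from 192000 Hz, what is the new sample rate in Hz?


Decimation reduces the sample rate:
fs_out = fs_in / M
       = 192000 / 2
       = 96000.0 Hz

96000.0 Hz


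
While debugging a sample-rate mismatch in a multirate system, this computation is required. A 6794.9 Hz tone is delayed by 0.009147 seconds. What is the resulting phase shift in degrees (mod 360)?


Phase shift from frequency and time delay:
phi = 360 * f * t_delay
    = 360 * 6794.9 * 0.009147
    = 22375.06 degrees
    mod 360 = 55.06 degrees

55.06 degrees


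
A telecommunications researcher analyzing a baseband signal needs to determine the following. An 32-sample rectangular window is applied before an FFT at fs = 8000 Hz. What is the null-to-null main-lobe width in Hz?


Main lobe width for a rectangular window:
Width = 2 * fs / N
      = 2 * 8000 / 32
      = 16000 / 32
      = 500.0 Hz

500.0 Hz


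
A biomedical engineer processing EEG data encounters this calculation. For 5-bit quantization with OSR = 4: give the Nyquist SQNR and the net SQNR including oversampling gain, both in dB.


Step 1 — baseline SQNR at Nyquist:
SQNR_base = 6.02*N + 1.76
          = 6.02*5 + 1.76
          = 31.86 dB

Step 2 — oversampling processing gain:
G = 10*log10(OSR) = 10*log10(4) = 6.02 dB

Step 3 — total:
SQNR_total = 31.86 + 6.02 = 37.88 dB

Base SQNR = 31.86 dB; oversampled SQNR = 37.88 dB


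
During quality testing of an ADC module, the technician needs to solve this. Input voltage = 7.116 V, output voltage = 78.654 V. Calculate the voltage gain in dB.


Voltage gain in dB:
G = 20 * log10(Vout / Vin)
  = 20 * log10(78.654 / 7.116)
  = 20 * log10(11.05312)
  = 20 * 1.043485
  = 20.87 dB

20.87 dB


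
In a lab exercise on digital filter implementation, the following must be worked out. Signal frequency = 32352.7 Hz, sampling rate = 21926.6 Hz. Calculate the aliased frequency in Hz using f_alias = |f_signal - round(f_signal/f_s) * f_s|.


Compute the nearest integer multiple of fs to the signal:
n = round(32352.7 / 21926.6) = 1
f_alias = |32352.7 - 1 * 21926.6|
        = |32352.7 - 21926.6|
        = 10426.1 Hz

10426.1


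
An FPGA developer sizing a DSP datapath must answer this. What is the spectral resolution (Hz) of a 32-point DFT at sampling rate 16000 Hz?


DFT frequency resolution:
df = fs / N
   = 16000 / 32
   = 500.0 Hz

500.0 Hz


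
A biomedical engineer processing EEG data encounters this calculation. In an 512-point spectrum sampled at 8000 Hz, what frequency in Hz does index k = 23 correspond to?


Frequency of DFT bin k:
f_k = k * fs / N
    = 23 * 8000 / 512
    = 184000 / 512
    = 359.375 Hz

359.375 Hz


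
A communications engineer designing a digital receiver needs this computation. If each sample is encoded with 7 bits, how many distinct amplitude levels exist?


Number of quantization levels = 2^N
= 2^7
= 128

128


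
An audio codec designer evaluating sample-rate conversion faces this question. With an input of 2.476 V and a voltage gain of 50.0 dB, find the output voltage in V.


Output voltage from dB gain:
V_out = V_in * 10^(gain_dB / 20)
      = 2.476 * 10^(50.0 / 20)
      = 2.476 * 316.227766
      = 782.9799 V

782.9799 V


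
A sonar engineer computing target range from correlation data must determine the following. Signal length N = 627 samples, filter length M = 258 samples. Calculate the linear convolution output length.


Linear convolution output length:
L = N + M - 1
  = 627 + 258 - 1
  = 884 samples

884


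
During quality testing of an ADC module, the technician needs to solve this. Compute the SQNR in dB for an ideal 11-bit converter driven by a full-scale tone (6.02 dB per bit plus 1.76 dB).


Theoretical SNR for a full-scale sinusoid:
SNR = 6.02 * N + 1.76
    = 6.02 * 11 + 1.76
    = 66.22 + 1.76
    = 67.98 dB

67.98 dB


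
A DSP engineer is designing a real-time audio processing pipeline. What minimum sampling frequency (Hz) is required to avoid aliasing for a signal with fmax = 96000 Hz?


The Nyquist rate is twice the maximum frequency component.
fs_min = 2 * fmax
      = 2 * 96000
      = 192000 Hz

192000


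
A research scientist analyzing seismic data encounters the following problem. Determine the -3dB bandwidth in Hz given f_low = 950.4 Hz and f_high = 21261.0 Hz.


Bandwidth is the difference of -3dB frequencies:
BW = f_high - f_low
   = 21261.0 - 950.4
   = 20310.6 Hz

20310.6 Hz


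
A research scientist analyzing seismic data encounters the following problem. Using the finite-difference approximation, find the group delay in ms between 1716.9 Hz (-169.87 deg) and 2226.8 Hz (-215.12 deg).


Group delay from phase difference:
tau = -d(phi)/d(omega)
d(phi) = -45.25 deg = -0.789761 rad
d(omega) = 2*pi*(2226.8 - 1716.9) = 3203.7962 rad/s
tau = -(-0.789761) / 3203.7962
    = 0.2465 ms

0.2465 ms


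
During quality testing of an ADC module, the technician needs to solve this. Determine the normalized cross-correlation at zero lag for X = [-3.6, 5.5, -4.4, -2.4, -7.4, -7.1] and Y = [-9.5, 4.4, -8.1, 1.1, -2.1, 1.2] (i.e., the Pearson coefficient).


Pearson correlation coefficient (population):
r = cov(X,Y) / (std(X) * std(Y))
Mean X = -3.2333, Mean Y = -2.1667
Cov(X,Y) = 9.397778
Std(X) = 4.296769, Std(Y) = 5.068092
r = 0.4316

0.4316


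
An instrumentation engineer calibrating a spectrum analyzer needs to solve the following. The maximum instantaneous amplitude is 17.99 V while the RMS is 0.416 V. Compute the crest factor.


Crest factor is the ratio of peak to RMS:
CF = V_peak / V_rms
   = 17.99 / 0.416
   = 43.2452

43.2452


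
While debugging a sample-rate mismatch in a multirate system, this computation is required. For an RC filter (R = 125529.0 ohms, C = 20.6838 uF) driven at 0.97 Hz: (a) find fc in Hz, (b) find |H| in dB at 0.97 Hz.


Step 1 — cutoff frequency:
fc = 1 / (2*pi*R*C)
C = 20.6838 uF = 2.06838e-05 F
fc = 1 / (2*pi*125529.0*2.06838e-05)
   = 0.0612979 Hz

Step 2 — magnitude at f = 0.97 Hz:
|H(f)| = 1 / sqrt(1 + (f/fc)^2)
f/fc = 0.97 / 0.0612979 = 15.824359
|H| = 1 / sqrt(1 + 250.410338) = 0.0630679
|H|_dB = 20*log10(0.0630679) = -24.0 dB

fc = 0.0612979 Hz; |H(0.97 Hz)| = -24.0 dB


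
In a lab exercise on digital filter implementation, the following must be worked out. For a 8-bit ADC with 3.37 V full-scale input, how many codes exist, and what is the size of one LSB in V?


Step 1 — number of quantization levels:
L = 2^N = 2^8 = 256

Step 2 — LSB step size:
delta = Vfs / L
      = 3.37 / 256
      = 0.01316406 V

Levels = 256; step size = 0.01316406 V
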